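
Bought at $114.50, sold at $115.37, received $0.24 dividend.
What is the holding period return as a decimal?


Formula: HPR = (P1 - P0 + D) / P0
Gain: $115.37 - $114.50 + $0.24 = $1.11
HPR = $1.11 / $114.50 = 0.0097

0.0097


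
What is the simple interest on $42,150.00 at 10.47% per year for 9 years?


Formula: I = P * r * t
Substituting: I = $42,150.00 * 0.1047 * 9
Step: I = $42,150.00 * 0.9423
I = $39,717.95

$39,717.95


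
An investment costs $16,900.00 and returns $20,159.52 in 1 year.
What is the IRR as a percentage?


Formula: IRR = C1/C0 - 1
Substituting: IRR = $20,159.52 / $16,900.00 - 1
Ratio: 1.192871 - 1 = 0.192871
IRR = 19.2871%

19.2871%


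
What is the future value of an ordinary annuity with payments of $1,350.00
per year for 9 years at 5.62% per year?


Formula: FV = PMT * ((1+r)^n - 1) / r
Growth factor: (1 + 0.0562)^9 = 1.635744
Numerator: 1.635744 - 1 = 0.635744
FV = $1,350.00 * 0.635744 / 0.0562 = $15,271.44

$15,271.44


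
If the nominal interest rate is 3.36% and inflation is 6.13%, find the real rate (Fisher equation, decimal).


Formula: (1 + r_real) = (1 + r_nom) / (1 + inflation)
Substituting: (1 + r_real) = 1.0336 / 1.0613
(1 + r_real) = 0.9739
r_real = 0.9739 - 1 = -0.0261

-0.0261


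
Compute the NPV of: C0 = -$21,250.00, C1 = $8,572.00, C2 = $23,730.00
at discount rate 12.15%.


Formula: NPV = C0 + C1/(1+r) + C2/(1+r)^2
Discount C1: $8,572.00 / (1 + 0.1215) = $7,643.33
Discount C2: $23,730.00 / (1 + 0.1215)^2 = $18,866.84
NPV = -$21,250.00 + $7,643.33 + $18,866.84 = $5,260.18

$5,260.18


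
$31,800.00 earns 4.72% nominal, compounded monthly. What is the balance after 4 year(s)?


Formula: FV = P * (1 + r/m)^(m*t)
Period rate: r/m = 0.0472 / 12 = 0.003933
Total periods: m*t = 12 * 4 = 48
Growth factor: (1 + 0.003933)^48 = 1.207352
FV = $31,800.00 * 1.207352 = $38,393.80

$38,393.80


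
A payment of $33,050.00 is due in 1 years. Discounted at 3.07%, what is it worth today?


Formula: PV = FV / (1 + r)^n
Substituting: PV = $33,050.00 / (1 + 0.0307)^1
Discount factor: (1.0307)^1 = 1.0307
PV = $33,050.00 / 1.0307 = $32,065.59

$32,065.59


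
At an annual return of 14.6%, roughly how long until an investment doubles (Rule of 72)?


Formula: Years ≈ 72 / r
Substituting: Years ≈ 72 / 14.6
Years ≈ 4.9

4.9 years


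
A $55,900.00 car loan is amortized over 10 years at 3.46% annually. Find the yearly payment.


Formula: PMT = PV * r / (1 - (1+r)^(-n))
Denominator: 1 - (1 + 0.0346)^(-10) = 0.288336
Numerator: $55,900.00 * 0.0346 = 1934.14
PMT = 1934.14 / 0.288336 = $6,707.95

$6,707.95


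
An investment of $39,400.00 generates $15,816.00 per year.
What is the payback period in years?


Formula: Payback = investment / annual cash flow
Substituting: Payback = $39,400.00 / $15,816.00
Payback = 2.4911 years

2.4911 years


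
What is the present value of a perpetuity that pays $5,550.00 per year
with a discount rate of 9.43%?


Formula: PV = C / r
Substituting: PV = $5,550.00 / 0.0943
PV = $58,854.72

$58,854.72


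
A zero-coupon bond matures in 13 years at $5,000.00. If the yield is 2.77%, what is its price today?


Formula: Price = FV / (1 + r)^n
Substituting: Price = $5,000.00 / (1 + 0.0277)^13
Discount factor: (1.0277)^13 = 1.42647
Price = $5,000.00 / 1.42647 = $3,505.16

$3,505.16


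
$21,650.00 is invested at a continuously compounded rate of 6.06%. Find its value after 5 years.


Formula: FV = P * e^(r*t)
Exponent: r*t = 0.0606 * 5 = 0.303
e^(0.303) = 1.353914
FV = $21,650.00 * 1.353914 = $29,312.25

$29,312.25


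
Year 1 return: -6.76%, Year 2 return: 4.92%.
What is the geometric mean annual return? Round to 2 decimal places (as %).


Formula: Geometric mean = ((1+r1)*(1+r2))^(1/2) - 1
Product: (1 + -0.0676) * (1 + 0.0492) = 0.9324 * 1.0492 = 0.978274
Square root: 0.978274^0.5 = 0.989077
Geometric mean = 0.989077 - 1 = -0.010923
As percentage: -1.09%

-1.09%


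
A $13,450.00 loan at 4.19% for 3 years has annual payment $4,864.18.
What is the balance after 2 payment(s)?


Formula: Balance = PV*(1+r)^k - PMT*((1+r)^k - 1)/r
Growth: (1 + 0.0419)^2 = 1.085556
Accumulated factor: ((1+r)^k - 1)/r = 2.0419
Balance = $13,450.00 * 1.085556 - $4,864.18 * 2.0419
Balance = $4,668.55

$4,668.55


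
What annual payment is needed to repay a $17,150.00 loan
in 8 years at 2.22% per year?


Formula: PMT = PV * r / (1 - (1+r)^(-n))
Denominator: 1 - (1 + 0.0222)^(-8) = 0.161095
Numerator: $17,150.00 * 0.0222 = 380.73
PMT = 380.73 / 0.161095 = $2,363.39

$2,363.39


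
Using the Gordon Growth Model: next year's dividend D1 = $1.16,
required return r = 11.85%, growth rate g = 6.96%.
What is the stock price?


Formula: P = D1 / (r - g)
Spread: r - g = 0.1185 - 0.0696 = 0.0489
Substituting: P = $1.16 / 0.0489
P = $23.72

$23.72


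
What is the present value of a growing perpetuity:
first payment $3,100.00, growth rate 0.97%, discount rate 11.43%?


Formula: PV = C / (r - g)
Spread: r - g = 0.1143 - 0.0097 = 0.1046
Substituting: PV = $3,100.00 / 0.1046
PV = $29,636.71

$29,636.71


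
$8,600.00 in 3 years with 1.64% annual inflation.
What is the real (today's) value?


Formula: Real value = nominal / (1 + inflation)^years
Price level: (1 + 0.0164)^3 = 1.050011
Real value = $8,600.00 / 1.050011 = $8,190.39

$8,190.39


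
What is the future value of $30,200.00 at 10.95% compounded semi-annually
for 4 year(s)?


Formula: FV = P * (1 + r/m)^(m*t)
Period rate: r/m = 0.1095 / 2 = 0.05475
Total periods: m*t = 2 * 4 = 8
Growth factor: (1 + 0.05475)^8 = 1.53178
FV = $30,200.00 * 1.53178 = $46,259.74

$46,259.74


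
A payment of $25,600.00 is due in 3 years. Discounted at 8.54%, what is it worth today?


Formula: PV = FV / (1 + r)^n
Substituting: PV = $25,600.00 / (1 + 0.0854)^3
Discount factor: (1.0854)^3 = 1.278702
PV = $25,600.00 / 1.278702 = $20,020.30

$20,020.30


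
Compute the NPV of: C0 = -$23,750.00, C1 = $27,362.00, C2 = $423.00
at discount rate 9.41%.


Formula: NPV = C0 + C1/(1+r) + C2/(1+r)^2
Discount C1: $27,362.00 / (1 + 0.0941) = $25,008.68
Discount C2: $423.00 / (1 + 0.0941)^2 = $353.37
NPV = -$23,750.00 + $25,008.68 + $353.37 = $1,612.05

$1,612.05


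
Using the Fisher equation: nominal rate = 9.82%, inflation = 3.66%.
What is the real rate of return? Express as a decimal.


Formula: (1 + r_real) = (1 + r_nom) / (1 + inflation)
Substituting: (1 + r_real) = 1.0982 / 1.0366
(1 + r_real) = 1.059425
r_real = 1.059425 - 1 = 0.059425

0.059425


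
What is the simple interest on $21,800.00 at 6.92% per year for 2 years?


Formula: I = P * r * t
Substituting: I = $21,800.00 * 0.0692 * 2
Step: I = $21,800.00 * 0.1384
I = $3,017.12

$3,017.12


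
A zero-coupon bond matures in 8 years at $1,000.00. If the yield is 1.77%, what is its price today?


Formula: Price = FV / (1 + r)^n
Substituting: Price = $1,000.00 / (1 + 0.0177)^8
Discount factor: (1.0177)^8 = 1.15069
Price = $1,000.00 / 1.15069 = $869.04

$869.04


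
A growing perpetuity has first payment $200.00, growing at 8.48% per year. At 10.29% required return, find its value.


Formula: PV = C / (r - g)
Spread: r - g = 0.1029 - 0.0848 = 0.0181
Substituting: PV = $200.00 / 0.0181
PV = $11,049.72

$11,049.72


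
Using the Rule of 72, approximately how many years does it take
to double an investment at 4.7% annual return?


Formula: Years ≈ 72 / r
Substituting: Years ≈ 72 / 4.7
Years ≈ 15.3

15.3 years


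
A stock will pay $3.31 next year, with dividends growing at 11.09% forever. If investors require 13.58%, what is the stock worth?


Formula: P = D1 / (r - g)
Spread: r - g = 0.1358 - 0.1109 = 0.0249
Substituting: P = $3.31 / 0.0249
P = $132.93

$132.93


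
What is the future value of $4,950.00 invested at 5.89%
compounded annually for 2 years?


Formula: FV = P * (1 + r)^n
Substituting: FV = $4,950.00 * (1 + 0.0589)^2
Growth factor: (1.0589)^2 = 1.121269
FV = $4,950.00 * 1.121269 = $5,550.28

$5,550.28


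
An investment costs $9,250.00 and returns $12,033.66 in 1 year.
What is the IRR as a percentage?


Formula: IRR = C1/C0 - 1
Substituting: IRR = $12,033.66 / $9,250.00 - 1
Ratio: 1.300936 - 1 = 0.300936
IRR = 30.0936%

30.0936%


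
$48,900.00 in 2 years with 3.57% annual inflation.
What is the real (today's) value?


Formula: Real value = nominal / (1 + inflation)^years
Price level: (1 + 0.0357)^2 = 1.072674
Real value = $48,900.00 / 1.072674 = $45,586.99

$45,586.99


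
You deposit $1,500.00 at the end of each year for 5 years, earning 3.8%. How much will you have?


Formula: FV = PMT * ((1+r)^n - 1) / r
Growth factor: (1 + 0.038)^5 = 1.204999
Numerator: 1.204999 - 1 = 0.204999
FV = $1,500.00 * 0.204999 / 0.038 = $8,092.07

$8,092.07


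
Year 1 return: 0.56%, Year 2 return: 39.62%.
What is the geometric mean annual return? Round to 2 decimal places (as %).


Formula: Geometric mean = ((1+r1)*(1+r2))^(1/2) - 1
Product: (1 + 0.0056) * (1 + 0.3962) = 1.0056 * 1.3962 = 1.404019
Square root: 1.404019^0.5 = 1.184913
Geometric mean = 1.184913 - 1 = 0.184913
As percentage: 18.49%

18.49%


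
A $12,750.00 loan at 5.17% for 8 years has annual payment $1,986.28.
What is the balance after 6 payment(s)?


Formula: Balance = PV*(1+r)^k - PMT*((1+r)^k - 1)/r
Growth: (1 + 0.0517)^6 = 1.353167
Accumulated factor: ((1+r)^k - 1)/r = 6.831074
Balance = $12,750.00 * 1.353167 - $1,986.28 * 6.831074
Balance = $3,684.45

$3,684.45


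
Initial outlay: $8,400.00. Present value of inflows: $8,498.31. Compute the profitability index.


Formula: PI = PV(cash flows) / initial investment
Substituting: PI = $8,498.31 / $8,400.00
PI = 1.0117

1.0117


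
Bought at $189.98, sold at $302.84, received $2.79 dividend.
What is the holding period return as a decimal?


Formula: HPR = (P1 - P0 + D) / P0
Gain: $302.84 - $189.98 + $2.79 = $115.65
HPR = $115.65 / $189.98 = 0.6087

0.6087


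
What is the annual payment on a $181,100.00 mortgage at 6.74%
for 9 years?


Formula: PMT = PV * r / (1 - (1+r)^(-n))
Denominator: 1 - (1 + 0.0674)^(-9) = 0.444025
Numerator: $181,100.00 * 0.0674 = 12206.14
PMT = 12206.14 / 0.444025 = $27,489.75

$27,489.75


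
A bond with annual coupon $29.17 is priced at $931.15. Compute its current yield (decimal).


Formula: Current yield = annual coupon / price
Substituting: CY = $29.17 / $931.15
CY = 0.031327

0.031327


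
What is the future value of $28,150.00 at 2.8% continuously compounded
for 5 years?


Formula: FV = P * e^(r*t)
Exponent: r*t = 0.028 * 5 = 0.14
e^(0.14) = 1.150274
FV = $28,150.00 * 1.150274 = $32,380.21

$32,380.21


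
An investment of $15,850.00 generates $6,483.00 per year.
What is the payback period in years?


Formula: Payback = investment / annual cash flow
Substituting: Payback = $15,850.00 / $6,483.00
Payback = 2.4449 years

2.4449 years


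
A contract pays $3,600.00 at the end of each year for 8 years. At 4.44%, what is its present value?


Formula: PV = PMT * (1 - (1+r)^(-n)) / r
Discount factor: (1 + 0.0444)^(-8) = 0.706423
Bracket: 1 - 0.706423 = 0.293577
PV = $3,600.00 * 0.293577 / 0.0444 = $23,803.51

$23,803.51


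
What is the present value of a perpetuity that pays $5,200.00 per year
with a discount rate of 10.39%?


Formula: PV = C / r
Substituting: PV = $5,200.00 / 0.1039
PV = $50,048.12

$50,048.12


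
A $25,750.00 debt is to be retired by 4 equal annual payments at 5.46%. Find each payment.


Formula: PMT = PV * r / (1 - (1+r)^(-n))
Denominator: 1 - (1 + 0.0546)^(-4) = 0.191558
Numerator: $25,750.00 * 0.0546 = 1405.95
PMT = 1405.95 / 0.191558 = $7,339.56

$7,339.56


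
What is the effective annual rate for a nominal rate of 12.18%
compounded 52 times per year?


Formula: EAR = (1 + r/m)^m - 1
Period rate: r/m = 0.1218 / 52 = 0.002342
Compounding: (1 + 0.002342)^52 = 1.129367
EAR = 1.129367 - 1 = 0.129367

0.129367


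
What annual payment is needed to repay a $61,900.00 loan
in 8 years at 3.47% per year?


Formula: PMT = PV * r / (1 - (1+r)^(-n))
Denominator: 1 - (1 + 0.0347)^(-8) = 0.238825
Numerator: $61,900.00 * 0.0347 = 2147.93
PMT = 2147.93 / 0.238825 = $8,993.73

$8,993.73


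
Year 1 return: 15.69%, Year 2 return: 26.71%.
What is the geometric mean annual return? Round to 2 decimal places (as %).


Formula: Geometric mean = ((1+r1)*(1+r2))^(1/2) - 1
Product: (1 + 0.1569) * (1 + 0.2671) = 1.1569 * 1.2671 = 1.465908
Square root: 1.465908^0.5 = 1.210747
Geometric mean = 1.210747 - 1 = 0.210747
As percentage: 21.07%

21.07%


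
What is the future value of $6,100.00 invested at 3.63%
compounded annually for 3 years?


Formula: FV = P * (1 + r)^n
Substituting: FV = $6,100.00 * (1 + 0.0363)^3
Growth factor: (1.0363)^3 = 1.112901
FV = $6,100.00 * 1.112901 = $6,788.70

$6,788.70


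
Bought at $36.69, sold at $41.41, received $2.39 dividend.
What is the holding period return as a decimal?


Formula: HPR = (P1 - P0 + D) / P0
Gain: $41.41 - $36.69 + $2.39 = $7.11
HPR = $7.11 / $36.69 = 0.1938

0.1938


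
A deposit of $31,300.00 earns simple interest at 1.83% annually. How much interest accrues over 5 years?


Formula: I = P * r * t
Substituting: I = $31,300.00 * 0.0183 * 5
Step: I = $31,300.00 * 0.0915
I = $2,863.95

$2,863.95


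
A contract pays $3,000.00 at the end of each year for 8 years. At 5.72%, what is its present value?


Formula: PV = PMT * (1 - (1+r)^(-n)) / r
Discount factor: (1 + 0.0572)^(-8) = 0.64083
Bracket: 1 - 0.64083 = 0.35917
PV = $3,000.00 * 0.35917 / 0.0572 = $18,837.59

$18,837.59


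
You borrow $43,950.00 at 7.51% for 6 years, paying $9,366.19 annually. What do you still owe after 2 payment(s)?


Formula: Balance = PV*(1+r)^k - PMT*((1+r)^k - 1)/r
Growth: (1 + 0.0751)^2 = 1.15584
Accumulated factor: ((1+r)^k - 1)/r = 2.0751
Balance = $43,950.00 * 1.15584 - $9,366.19 * 2.0751
Balance = $31,363.39

$31,363.39


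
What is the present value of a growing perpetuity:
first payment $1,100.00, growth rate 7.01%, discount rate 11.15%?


Formula: PV = C / (r - g)
Spread: r - g = 0.1115 - 0.0701 = 0.0414
Substituting: PV = $1,100.00 / 0.0414
PV = $26,570.05

$26,570.05


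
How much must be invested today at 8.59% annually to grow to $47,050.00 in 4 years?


Formula: PV = FV / (1 + r)^n
Substituting: PV = $47,050.00 / (1 + 0.0859)^4
Discount factor: (1.0859)^4 = 1.390463
PV = $47,050.00 / 1.390463 = $33,837.66

$33,837.66


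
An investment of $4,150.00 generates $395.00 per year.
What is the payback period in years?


Formula: Payback = investment / annual cash flow
Substituting: Payback = $4,150.00 / $395.00
Payback = 10.5063 years

10.5063 years


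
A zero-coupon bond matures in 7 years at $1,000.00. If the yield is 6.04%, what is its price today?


Formula: Price = FV / (1 + r)^n
Substituting: Price = $1,000.00 / (1 + 0.0604)^7
Discount factor: (1.0604)^7 = 1.507607
Price = $1,000.00 / 1.507607 = $663.30

$663.30


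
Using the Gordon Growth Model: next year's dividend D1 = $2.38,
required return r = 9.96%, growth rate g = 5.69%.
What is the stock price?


Formula: P = D1 / (r - g)
Spread: r - g = 0.0996 - 0.0569 = 0.0427
Substituting: P = $2.38 / 0.0427
P = $55.74

$55.74


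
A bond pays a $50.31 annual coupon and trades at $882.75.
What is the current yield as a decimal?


Formula: Current yield = annual coupon / price
Substituting: CY = $50.31 / $882.75
CY = 0.056992

0.056992


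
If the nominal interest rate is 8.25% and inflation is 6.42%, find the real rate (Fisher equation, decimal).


Formula: (1 + r_real) = (1 + r_nom) / (1 + inflation)
Substituting: (1 + r_real) = 1.0825 / 1.0642
(1 + r_real) = 1.017196
r_real = 1.017196 - 1 = 0.017196

0.017196


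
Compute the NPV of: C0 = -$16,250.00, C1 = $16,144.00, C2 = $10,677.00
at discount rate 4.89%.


Formula: NPV = C0 + C1/(1+r) + C2/(1+r)^2
Discount C1: $16,144.00 / (1 + 0.0489) = $15,391.36
Discount C2: $10,677.00 / (1 + 0.0489)^2 = $9,704.68
NPV = -$16,250.00 + $15,391.36 + $9,704.68 = $8,846.04

$8,846.04


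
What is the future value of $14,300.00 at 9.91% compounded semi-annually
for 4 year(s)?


Formula: FV = P * (1 + r/m)^(m*t)
Period rate: r/m = 0.0991 / 2 = 0.04955
Total periods: m*t = 2 * 4 = 8
Growth factor: (1 + 0.04955)^8 = 1.472397
FV = $14,300.00 * 1.472397 = $21,055.28

$21,055.28


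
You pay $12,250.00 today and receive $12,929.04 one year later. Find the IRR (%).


Formula: IRR = C1/C0 - 1
Substituting: IRR = $12,929.04 / $12,250.00 - 1
Ratio: 1.055432 - 1 = 0.055432
IRR = 5.5432%

5.5432%


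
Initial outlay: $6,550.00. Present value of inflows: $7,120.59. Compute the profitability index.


Formula: PI = PV(cash flows) / initial investment
Substituting: PI = $7,120.59 / $6,550.00
PI = 1.0871

1.0871


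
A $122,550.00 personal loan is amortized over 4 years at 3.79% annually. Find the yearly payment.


Formula: PMT = PV * r / (1 - (1+r)^(-n))
Denominator: 1 - (1 + 0.0379)^(-4) = 0.138257
Numerator: $122,550.00 * 0.0379 = 4644.645
PMT = 4644.645 / 0.138257 = $33,594.38

$33,594.38


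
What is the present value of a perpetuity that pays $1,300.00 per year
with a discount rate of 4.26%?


Formula: PV = C / r
Substituting: PV = $1,300.00 / 0.0426
PV = $30,516.43

$30,516.43


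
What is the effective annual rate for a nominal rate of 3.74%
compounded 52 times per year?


Formula: EAR = (1 + r/m)^m - 1
Period rate: r/m = 0.0374 / 52 = 0.000719
Compounding: (1 + 0.000719)^52 = 1.038094
EAR = 1.038094 - 1 = 0.038094

0.038094


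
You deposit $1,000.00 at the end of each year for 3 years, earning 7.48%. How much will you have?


Formula: FV = PMT * ((1+r)^n - 1) / r
Growth factor: (1 + 0.0748)^3 = 1.241604
Numerator: 1.241604 - 1 = 0.241604
FV = $1,000.00 * 0.241604 / 0.0748 = $3,230.00

$3,230.00


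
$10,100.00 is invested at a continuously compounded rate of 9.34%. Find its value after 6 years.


Formula: FV = P * e^(r*t)
Exponent: r*t = 0.0934 * 6 = 0.5604
e^(0.5604) = 1.751373
FV = $10,100.00 * 1.751373 = $17,688.87

$17,688.87


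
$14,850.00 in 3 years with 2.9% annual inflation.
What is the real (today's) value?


Formula: Real value = nominal / (1 + inflation)^years
Price level: (1 + 0.029)^3 = 1.089547
Real value = $14,850.00 / 1.089547 = $13,629.51

$13,629.51


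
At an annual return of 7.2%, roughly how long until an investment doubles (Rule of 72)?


Formula: Years ≈ 72 / r
Substituting: Years ≈ 72 / 7.2
Years ≈ 10.0

10.0 years


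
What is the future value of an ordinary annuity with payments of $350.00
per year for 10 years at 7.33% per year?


Formula: FV = PMT * ((1+r)^n - 1) / r
Growth factor: (1 + 0.0733)^10 = 2.028669
Numerator: 2.028669 - 1 = 1.028669
FV = $350.00 * 1.028669 / 0.0733 = $4,911.79

$4,911.79


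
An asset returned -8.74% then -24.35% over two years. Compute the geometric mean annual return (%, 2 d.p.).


Formula: Geometric mean = ((1+r1)*(1+r2))^(1/2) - 1
Product: (1 + -0.0874) * (1 + -0.2435) = 0.9126 * 0.7565 = 0.690382
Square root: 0.690382^0.5 = 0.830892
Geometric mean = 0.830892 - 1 = -0.169108
As percentage: -16.91%

-16.91%


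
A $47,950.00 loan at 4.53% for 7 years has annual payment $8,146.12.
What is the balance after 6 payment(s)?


Formula: Balance = PV*(1+r)^k - PMT*((1+r)^k - 1)/r
Growth: (1 + 0.0453)^6 = 1.304505
Accumulated factor: ((1+r)^k - 1)/r = 6.721962
Balance = $47,950.00 * 1.304505 - $8,146.12 * 6.721962
Balance = $7,793.10

$7,793.10


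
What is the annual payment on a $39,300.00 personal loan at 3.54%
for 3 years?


Formula: PMT = PV * r / (1 - (1+r)^(-n))
Denominator: 1 - (1 + 0.0354)^(-3) = 0.099102
Numerator: $39,300.00 * 0.0354 = 1391.22
PMT = 1391.22 / 0.099102 = $14,038.23

$14,038.23


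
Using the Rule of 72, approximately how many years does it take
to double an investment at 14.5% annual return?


Formula: Years ≈ 72 / r
Substituting: Years ≈ 72 / 14.5
Years ≈ 5.0

5.0 years


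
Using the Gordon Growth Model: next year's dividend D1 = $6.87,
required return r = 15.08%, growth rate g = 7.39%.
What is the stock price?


Formula: P = D1 / (r - g)
Spread: r - g = 0.1508 - 0.0739 = 0.0769
Substituting: P = $6.87 / 0.0769
P = $89.34

$89.34


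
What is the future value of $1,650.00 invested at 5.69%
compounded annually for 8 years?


Formula: FV = P * (1 + r)^n
Substituting: FV = $1,650.00 * (1 + 0.0569)^8
Growth factor: (1.0569)^8 = 1.556938
FV = $1,650.00 * 1.556938 = $2,568.95

$2,568.95


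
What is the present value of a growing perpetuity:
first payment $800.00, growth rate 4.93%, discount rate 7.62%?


Formula: PV = C / (r - g)
Spread: r - g = 0.0762 - 0.0493 = 0.0269
Substituting: PV = $800.00 / 0.0269
PV = $29,739.78

$29,739.78


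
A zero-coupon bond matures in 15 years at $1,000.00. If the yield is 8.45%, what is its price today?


Formula: Price = FV / (1 + r)^n
Substituting: Price = $1,000.00 / (1 + 0.0845)^15
Discount factor: (1.0845)^15 = 3.376318
Price = $1,000.00 / 3.376318 = $296.18

$296.18


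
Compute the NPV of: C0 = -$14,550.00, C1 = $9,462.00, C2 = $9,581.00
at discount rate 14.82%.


Formula: NPV = C0 + C1/(1+r) + C2/(1+r)^2
Discount C1: $9,462.00 / (1 + 0.1482) = $8,240.72
Discount C2: $9,581.00 / (1 + 0.1482)^2 = $7,267.34
NPV = -$14,550.00 + $8,240.72 + $7,267.34 = $958.07

$958.07


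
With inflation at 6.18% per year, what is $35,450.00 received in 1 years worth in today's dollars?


Formula: Real value = nominal / (1 + inflation)^years
Price level: (1 + 0.0618)^1 = 1.0618
Real value = $35,450.00 / 1.0618 = $33,386.70

$33,386.70


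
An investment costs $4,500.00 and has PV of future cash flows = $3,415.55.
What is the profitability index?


Formula: PI = PV(cash flows) / initial investment
Substituting: PI = $3,415.55 / $4,500.00
PI = 0.759

0.759


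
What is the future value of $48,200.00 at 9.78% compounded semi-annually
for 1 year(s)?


Formula: FV = P * (1 + r/m)^(m*t)
Period rate: r/m = 0.0978 / 2 = 0.0489
Total periods: m*t = 2 * 1 = 2
Growth factor: (1 + 0.0489)^2 = 1.100191
FV = $48,200.00 * 1.100191 = $53,029.22

$53,029.22


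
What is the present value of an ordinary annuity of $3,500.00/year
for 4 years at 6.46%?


Formula: PV = PMT * (1 - (1+r)^(-n)) / r
Discount factor: (1 + 0.0646)^(-4) = 0.778492
Bracket: 1 - 0.778492 = 0.221508
PV = $3,500.00 * 0.221508 / 0.0646 = $12,001.21

$12,001.21


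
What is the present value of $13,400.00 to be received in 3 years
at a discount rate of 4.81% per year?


Formula: PV = FV / (1 + r)^n
Substituting: PV = $13,400.00 / (1 + 0.0481)^3
Discount factor: (1.0481)^3 = 1.151352
PV = $13,400.00 / 1.151352 = $11,638.49

$11,638.49


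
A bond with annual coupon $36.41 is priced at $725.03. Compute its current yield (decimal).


Formula: Current yield = annual coupon / price
Substituting: CY = $36.41 / $725.03
CY = 0.050219

0.050219


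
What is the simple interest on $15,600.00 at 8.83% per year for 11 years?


Formula: I = P * r * t
Substituting: I = $15,600.00 * 0.0883 * 11
Step: I = $15,600.00 * 0.9713
I = $15,152.28

$15,152.28


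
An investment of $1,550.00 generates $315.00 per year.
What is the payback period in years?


Formula: Payback = investment / annual cash flow
Substituting: Payback = $1,550.00 / $315.00
Payback = 4.9206 years

4.9206 years


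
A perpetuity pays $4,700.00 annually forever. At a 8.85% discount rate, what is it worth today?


Formula: PV = C / r
Substituting: PV = $4,700.00 / 0.0885
PV = $53,107.34

$53,107.34


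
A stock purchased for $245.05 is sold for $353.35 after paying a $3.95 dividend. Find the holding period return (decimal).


Formula: HPR = (P1 - P0 + D) / P0
Gain: $353.35 - $245.05 + $3.95 = $112.25
HPR = $112.25 / $245.05 = 0.4581

0.4581


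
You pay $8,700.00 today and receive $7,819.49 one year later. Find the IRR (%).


Formula: IRR = C1/C0 - 1
Substituting: IRR = $7,819.49 / $8,700.00 - 1
Ratio: 0.898792 - 1 = -0.101208
IRR = -10.1208%

-10.1208%


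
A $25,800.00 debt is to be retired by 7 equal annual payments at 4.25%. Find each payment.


Formula: PMT = PV * r / (1 - (1+r)^(-n))
Denominator: 1 - (1 + 0.0425)^(-7) = 0.252747
Numerator: $25,800.00 * 0.0425 = 1096.5
PMT = 1096.5 / 0.252747 = $4,338.33

$4,338.33


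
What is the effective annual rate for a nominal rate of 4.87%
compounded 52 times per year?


Formula: EAR = (1 + r/m)^m - 1
Period rate: r/m = 0.0487 / 52 = 0.000937
Compounding: (1 + 0.000937)^52 = 1.049881
EAR = 1.049881 - 1 = 0.049881

0.049881


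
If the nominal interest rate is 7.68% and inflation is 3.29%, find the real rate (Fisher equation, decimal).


Formula: (1 + r_real) = (1 + r_nom) / (1 + inflation)
Substituting: (1 + r_real) = 1.0768 / 1.0329
(1 + r_real) = 1.042502
r_real = 1.042502 - 1 = 0.042502

0.042502


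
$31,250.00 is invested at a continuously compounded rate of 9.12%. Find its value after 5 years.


Formula: FV = P * e^(r*t)
Exponent: r*t = 0.0912 * 5 = 0.456
e^(0.456) = 1.57775
FV = $31,250.00 * 1.57775 = $49,304.70

$49,304.70


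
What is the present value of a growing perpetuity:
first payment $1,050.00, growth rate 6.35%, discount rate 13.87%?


Formula: PV = C / (r - g)
Spread: r - g = 0.1387 - 0.0635 = 0.0752
Substituting: PV = $1,050.00 / 0.0752
PV = $13,962.77

$13,962.77


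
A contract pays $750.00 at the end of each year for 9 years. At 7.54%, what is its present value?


Formula: PV = PMT * (1 - (1+r)^(-n)) / r
Discount factor: (1 + 0.0754)^(-9) = 0.51984
Bracket: 1 - 0.51984 = 0.48016
PV = $750.00 * 0.48016 / 0.0754 = $4,776.13

$4,776.13


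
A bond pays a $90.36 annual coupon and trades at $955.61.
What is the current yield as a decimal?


Formula: Current yield = annual coupon / price
Substituting: CY = $90.36 / $955.61
CY = 0.094557

0.094557


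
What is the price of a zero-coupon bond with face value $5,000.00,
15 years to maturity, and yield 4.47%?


Formula: Price = FV / (1 + r)^n
Substituting: Price = $5,000.00 / (1 + 0.0447)^15
Discount factor: (1.0447)^15 = 1.926965
Price = $5,000.00 / 1.926965 = $2,594.75

$2,594.75


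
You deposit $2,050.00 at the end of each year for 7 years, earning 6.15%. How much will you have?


Formula: FV = PMT * ((1+r)^n - 1) / r
Growth factor: (1 + 0.0615)^7 = 1.518588
Numerator: 1.518588 - 1 = 0.518588
FV = $2,050.00 * 0.518588 / 0.0615 = $17,286.27

$17,286.27


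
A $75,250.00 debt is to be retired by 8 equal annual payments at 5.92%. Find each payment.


Formula: PMT = PV * r / (1 - (1+r)^(-n))
Denominator: 1 - (1 + 0.0592)^(-8) = 0.368787
Numerator: $75,250.00 * 0.0592 = 4454.8
PMT = 4454.8 / 0.368787 = $12,079.62

$12,079.62


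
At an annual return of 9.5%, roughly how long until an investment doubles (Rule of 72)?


Formula: Years ≈ 72 / r
Substituting: Years ≈ 72 / 9.5
Years ≈ 7.6

7.6 years


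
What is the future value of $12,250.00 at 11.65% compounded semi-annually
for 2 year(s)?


Formula: FV = P * (1 + r/m)^(m*t)
Period rate: r/m = 0.1165 / 2 = 0.05825
Total periods: m*t = 2 * 2 = 4
Growth factor: (1 + 0.05825)^4 = 1.25416
FV = $12,250.00 * 1.25416 = $15,363.47

$15,363.47


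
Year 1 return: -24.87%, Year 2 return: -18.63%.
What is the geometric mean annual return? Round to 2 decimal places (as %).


Formula: Geometric mean = ((1+r1)*(1+r2))^(1/2) - 1
Product: (1 + -0.2487) * (1 + -0.1863) = 0.7513 * 0.8137 = 0.611333
Square root: 0.611333^0.5 = 0.781878
Geometric mean = 0.781878 - 1 = -0.218122
As percentage: -21.81%

-21.81%


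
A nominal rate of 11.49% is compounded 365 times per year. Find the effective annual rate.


Formula: EAR = (1 + r/m)^m - 1
Period rate: r/m = 0.1149 / 365 = 0.000315
Compounding: (1 + 0.000315)^365 = 1.121741
EAR = 1.121741 - 1 = 0.121741

0.121741


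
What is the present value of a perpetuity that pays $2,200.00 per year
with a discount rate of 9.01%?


Formula: PV = C / r
Substituting: PV = $2,200.00 / 0.0901
PV = $24,417.31

$24,417.31


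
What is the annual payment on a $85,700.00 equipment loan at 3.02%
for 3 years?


Formula: PMT = PV * r / (1 - (1+r)^(-n))
Denominator: 1 - (1 + 0.0302)^(-3) = 0.085391
Numerator: $85,700.00 * 0.0302 = 2588.14
PMT = 2588.14 / 0.085391 = $30,309.20

$30,309.20


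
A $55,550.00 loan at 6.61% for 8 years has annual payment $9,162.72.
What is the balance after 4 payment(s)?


Formula: Balance = PV*(1+r)^k - PMT*((1+r)^k - 1)/r
Growth: (1 + 0.0661)^4 = 1.29179
Accumulated factor: ((1+r)^k - 1)/r = 4.414366
Balance = $55,550.00 * 1.29179 - $9,162.72 * 4.414366
Balance = $31,311.31

$31,311.31


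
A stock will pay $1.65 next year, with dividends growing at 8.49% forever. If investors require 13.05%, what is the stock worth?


Formula: P = D1 / (r - g)
Spread: r - g = 0.1305 - 0.0849 = 0.0456
Substituting: P = $1.65 / 0.0456
P = $36.18

$36.18


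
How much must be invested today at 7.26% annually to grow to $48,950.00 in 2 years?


Formula: PV = FV / (1 + r)^n
Substituting: PV = $48,950.00 / (1 + 0.0726)^2
Discount factor: (1.0726)^2 = 1.150471
PV = $48,950.00 / 1.150471 = $42,547.80

$42,547.80


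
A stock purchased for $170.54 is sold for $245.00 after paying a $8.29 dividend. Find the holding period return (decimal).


Formula: HPR = (P1 - P0 + D) / P0
Gain: $245.00 - $170.54 + $8.29 = $82.75
HPR = $82.75 / $170.54 = 0.4852

0.4852


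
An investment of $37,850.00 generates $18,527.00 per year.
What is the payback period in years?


Formula: Payback = investment / annual cash flow
Substituting: Payback = $37,850.00 / $18,527.00
Payback = 2.043 years

2.043 years


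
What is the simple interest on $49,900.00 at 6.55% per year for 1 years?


Formula: I = P * r * t
Substituting: I = $49,900.00 * 0.0655 * 1
Step: I = $49,900.00 * 0.0655
I = $3,268.45

$3,268.45


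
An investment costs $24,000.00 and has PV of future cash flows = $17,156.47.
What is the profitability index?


Formula: PI = PV(cash flows) / initial investment
Substituting: PI = $17,156.47 / $24,000.00
PI = 0.7149

0.7149


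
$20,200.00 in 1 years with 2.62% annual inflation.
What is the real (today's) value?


Formula: Real value = nominal / (1 + inflation)^years
Price level: (1 + 0.0262)^1 = 1.0262
Real value = $20,200.00 / 1.0262 = $19,684.27

$19,684.27


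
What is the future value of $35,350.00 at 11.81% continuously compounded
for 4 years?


Formula: FV = P * e^(r*t)
Exponent: r*t = 0.1181 * 4 = 0.4724
e^(0.4724) = 1.603839
FV = $35,350.00 * 1.603839 = $56,695.70

$56,695.70


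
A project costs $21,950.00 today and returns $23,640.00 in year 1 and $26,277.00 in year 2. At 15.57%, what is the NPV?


Formula: NPV = C0 + C1/(1+r) + C2/(1+r)^2
Discount C1: $23,640.00 / (1 + 0.1557) = $20,455.14
Discount C2: $26,277.00 / (1 + 0.1557)^2 = $19,673.68
NPV = -$21,950.00 + $20,455.14 + $19,673.68 = $18,178.81

$18,178.81


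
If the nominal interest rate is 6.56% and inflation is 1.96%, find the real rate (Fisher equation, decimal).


Formula: (1 + r_real) = (1 + r_nom) / (1 + inflation)
Substituting: (1 + r_real) = 1.0656 / 1.0196
(1 + r_real) = 1.045116
r_real = 1.045116 - 1 = 0.045116

0.045116


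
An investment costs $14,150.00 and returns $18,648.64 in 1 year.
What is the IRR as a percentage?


Formula: IRR = C1/C0 - 1
Substituting: IRR = $18,648.64 / $14,150.00 - 1
Ratio: 1.317925 - 1 = 0.317925
IRR = 31.7925%

31.7925%


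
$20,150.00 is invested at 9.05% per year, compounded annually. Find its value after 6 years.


Formula: FV = P * (1 + r)^n
Substituting: FV = $20,150.00 * (1 + 0.0905)^6
Growth factor: (1.0905)^6 = 1.681721
FV = $20,150.00 * 1.681721 = $33,886.68

$33,886.68


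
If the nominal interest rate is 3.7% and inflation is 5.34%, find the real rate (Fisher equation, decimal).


Formula: (1 + r_real) = (1 + r_nom) / (1 + inflation)
Substituting: (1 + r_real) = 1.037 / 1.0534
(1 + r_real) = 0.984431
r_real = 0.984431 - 1 = -0.015569

-0.015569


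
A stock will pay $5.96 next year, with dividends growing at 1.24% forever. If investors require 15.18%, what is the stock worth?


Formula: P = D1 / (r - g)
Spread: r - g = 0.1518 - 0.0124 = 0.1394
Substituting: P = $5.96 / 0.1394
P = $42.75

$42.75


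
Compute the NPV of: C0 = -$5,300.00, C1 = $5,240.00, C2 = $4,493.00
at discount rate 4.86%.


Formula: NPV = C0 + C1/(1+r) + C2/(1+r)^2
Discount C1: $5,240.00 / (1 + 0.0486) = $4,997.14
Discount C2: $4,493.00 / (1 + 0.0486)^2 = $4,086.17
NPV = -$5,300.00 + $4,997.14 + $4,086.17 = $3,783.31

$3,783.31


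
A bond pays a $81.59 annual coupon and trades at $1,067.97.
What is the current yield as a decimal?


Formula: Current yield = annual coupon / price
Substituting: CY = $81.59 / $1,067.97
CY = 0.076397

0.076397


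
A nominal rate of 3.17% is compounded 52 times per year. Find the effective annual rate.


Formula: EAR = (1 + r/m)^m - 1
Period rate: r/m = 0.0317 / 52 = 0.00061
Compounding: (1 + 0.00061)^52 = 1.032198
EAR = 1.032198 - 1 = 0.032198

0.032198


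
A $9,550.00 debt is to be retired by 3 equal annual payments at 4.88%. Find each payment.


Formula: PMT = PV * r / (1 - (1+r)^(-n))
Denominator: 1 - (1 + 0.0488)^(-3) = 0.133194
Numerator: $9,550.00 * 0.0488 = 466.04
PMT = 466.04 / 0.133194 = $3,498.96

$3,498.96


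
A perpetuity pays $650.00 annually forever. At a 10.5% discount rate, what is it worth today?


Formula: PV = C / r
Substituting: PV = $650.00 / 0.105
PV = $6,190.48

$6,190.48


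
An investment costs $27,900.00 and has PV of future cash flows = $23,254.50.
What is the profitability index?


Formula: PI = PV(cash flows) / initial investment
Substituting: PI = $23,254.50 / $27,900.00
PI = 0.8335

0.8335


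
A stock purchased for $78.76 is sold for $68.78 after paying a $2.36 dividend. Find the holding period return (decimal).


Formula: HPR = (P1 - P0 + D) / P0
Gain: $68.78 - $78.76 + $2.36 = -$7.62
HPR = -$7.62 / $78.76 = -0.0967

-0.0967


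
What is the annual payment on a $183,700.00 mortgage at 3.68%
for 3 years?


Formula: PMT = PV * r / (1 - (1+r)^(-n))
Denominator: 1 - (1 + 0.0368)^(-3) = 0.102747
Numerator: $183,700.00 * 0.0368 = 6760.16
PMT = 6760.16 / 0.102747 = $65,794.39

$65,794.39


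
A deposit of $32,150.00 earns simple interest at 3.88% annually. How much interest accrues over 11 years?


Formula: I = P * r * t
Substituting: I = $32,150.00 * 0.0388 * 11
Step: I = $32,150.00 * 0.4268
I = $13,721.62

$13,721.62


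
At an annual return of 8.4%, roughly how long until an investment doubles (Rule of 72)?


Formula: Years ≈ 72 / r
Substituting: Years ≈ 72 / 8.4
Years ≈ 8.6

8.6 years


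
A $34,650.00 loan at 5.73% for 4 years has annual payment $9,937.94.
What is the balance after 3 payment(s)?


Formula: Balance = PV*(1+r)^k - PMT*((1+r)^k - 1)/r
Growth: (1 + 0.0573)^3 = 1.181938
Accumulated factor: ((1+r)^k - 1)/r = 3.175183
Balance = $34,650.00 * 1.181938 - $9,937.94 * 3.175183
Balance = $9,399.37

$9,399.37


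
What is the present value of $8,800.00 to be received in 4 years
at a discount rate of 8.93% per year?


Formula: PV = FV / (1 + r)^n
Substituting: PV = $8,800.00 / (1 + 0.0893)^4
Discount factor: (1.0893)^4 = 1.407959
PV = $8,800.00 / 1.407959 = $6,250.18

$6,250.18


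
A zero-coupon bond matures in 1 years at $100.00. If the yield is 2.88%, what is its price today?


Formula: Price = FV / (1 + r)^n
Substituting: Price = $100.00 / (1 + 0.0288)^1
Discount factor: (1.0288)^1 = 1.0288
Price = $100.00 / 1.0288 = $97.20

$97.20


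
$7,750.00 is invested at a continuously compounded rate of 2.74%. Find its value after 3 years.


Formula: FV = P * e^(r*t)
Exponent: r*t = 0.0274 * 3 = 0.0822
e^(0.0822) = 1.085673
FV = $7,750.00 * 1.085673 = $8,413.97

$8,413.97


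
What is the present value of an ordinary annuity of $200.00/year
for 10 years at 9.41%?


Formula: PV = PMT * (1 - (1+r)^(-n)) / r
Discount factor: (1 + 0.0941)^(-10) = 0.406846
Bracket: 1 - 0.406846 = 0.593154
PV = $200.00 * 0.593154 / 0.0941 = $1,260.69

$1,260.69


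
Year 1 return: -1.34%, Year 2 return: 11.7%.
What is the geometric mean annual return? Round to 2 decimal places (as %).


Formula: Geometric mean = ((1+r1)*(1+r2))^(1/2) - 1
Product: (1 + -0.0134) * (1 + 0.117) = 0.9866 * 1.117 = 1.102032
Square root: 1.102032^0.5 = 1.049777
Geometric mean = 1.049777 - 1 = 0.049777
As percentage: 4.98%

4.98%


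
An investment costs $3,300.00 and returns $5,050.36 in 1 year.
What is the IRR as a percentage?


Formula: IRR = C1/C0 - 1
Substituting: IRR = $5,050.36 / $3,300.00 - 1
Ratio: 1.530412 - 1 = 0.530412
IRR = 53.0412%

53.0412%


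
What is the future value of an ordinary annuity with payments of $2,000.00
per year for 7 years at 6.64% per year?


Formula: FV = PMT * ((1+r)^n - 1) / r
Growth factor: (1 + 0.0664)^7 = 1.568343
Numerator: 1.568343 - 1 = 0.568343
FV = $2,000.00 * 0.568343 / 0.0664 = $17,118.75

$17,118.75


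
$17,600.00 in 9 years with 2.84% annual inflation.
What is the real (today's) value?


Formula: Real value = nominal / (1 + inflation)^years
Price level: (1 + 0.0284)^9 = 1.286645
Real value = $17,600.00 / 1.286645 = $13,678.99

$13,678.99


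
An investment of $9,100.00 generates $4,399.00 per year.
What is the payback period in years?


Formula: Payback = investment / annual cash flow
Substituting: Payback = $9,100.00 / $4,399.00
Payback = 2.0687 years

2.0687 years


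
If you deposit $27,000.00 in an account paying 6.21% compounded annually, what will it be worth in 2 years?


Formula: FV = P * (1 + r)^n
Substituting: FV = $27,000.00 * (1 + 0.0621)^2
Growth factor: (1.0621)^2 = 1.128056
FV = $27,000.00 * 1.128056 = $30,457.52

$30,457.52


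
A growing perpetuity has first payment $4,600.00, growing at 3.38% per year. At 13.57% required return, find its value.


Formula: PV = C / (r - g)
Spread: r - g = 0.1357 - 0.0338 = 0.1019
Substituting: PV = $4,600.00 / 0.1019
PV = $45,142.30

$45,142.30


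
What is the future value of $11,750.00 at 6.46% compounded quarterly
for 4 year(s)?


Formula: FV = P * (1 + r/m)^(m*t)
Period rate: r/m = 0.0646 / 4 = 0.01615
Total periods: m*t = 4 * 4 = 16
Growth factor: (1 + 0.01615)^16 = 1.292186
FV = $11,750.00 * 1.292186 = $15,183.19

$15,183.19


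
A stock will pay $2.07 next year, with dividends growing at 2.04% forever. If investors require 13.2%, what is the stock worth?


Formula: P = D1 / (r - g)
Spread: r - g = 0.132 - 0.0204 = 0.1116
Substituting: P = $2.07 / 0.1116
P = $18.55

$18.55


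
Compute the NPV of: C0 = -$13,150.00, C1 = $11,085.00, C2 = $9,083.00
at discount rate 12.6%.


Formula: NPV = C0 + C1/(1+r) + C2/(1+r)^2
Discount C1: $11,085.00 / (1 + 0.126) = $9,844.58
Discount C2: $9,083.00 / (1 + 0.126)^2 = $7,163.95
NPV = -$13,150.00 + $9,844.58 + $7,163.95 = $3,858.53

$3,858.53


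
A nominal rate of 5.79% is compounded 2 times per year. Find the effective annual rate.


Formula: EAR = (1 + r/m)^m - 1
Period rate: r/m = 0.0579 / 2 = 0.02895
Compounding: (1 + 0.02895)^2 = 1.058738
EAR = 1.058738 - 1 = 0.058738

0.058738


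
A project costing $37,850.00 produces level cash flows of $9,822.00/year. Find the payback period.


Formula: Payback = investment / annual cash flow
Substituting: Payback = $37,850.00 / $9,822.00
Payback = 3.8536 years

3.8536 years


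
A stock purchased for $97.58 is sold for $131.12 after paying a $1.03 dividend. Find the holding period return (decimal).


Formula: HPR = (P1 - P0 + D) / P0
Gain: $131.12 - $97.58 + $1.03 = $34.57
HPR = $34.57 / $97.58 = 0.3543

0.3543


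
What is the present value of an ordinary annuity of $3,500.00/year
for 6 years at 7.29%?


Formula: PV = PMT * (1 - (1+r)^(-n)) / r
Discount factor: (1 + 0.0729)^(-6) = 0.655608
Bracket: 1 - 0.655608 = 0.344392
PV = $3,500.00 * 0.344392 / 0.0729 = $16,534.57

$16,534.57
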